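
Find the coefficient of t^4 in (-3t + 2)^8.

The general term is C(8,j)·(-3t)^j·(2)^(8-j); the t^4 term has j = 4.
C(8,4) = 70.
Coefficient = C(8,4) · (-3)^4 · 2^4 = 70 · 81 · 16 = 90720.

90720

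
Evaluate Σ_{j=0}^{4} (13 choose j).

1093

1 + 13 + 78 + 286 + 715 = 1093.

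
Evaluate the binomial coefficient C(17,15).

136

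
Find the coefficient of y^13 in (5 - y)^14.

-70

The general term is C(14,j)·(5)^j·(-y)^(14-j); the y^13 term has j = 1.
C(14,1) = 14.
Coefficient = C(14,1) · 5^1 · (-1)^13 = 14 · 5 · (-1) = -70.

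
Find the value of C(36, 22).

C(36,22) = C(36,14) by symmetry.
C(36,14) = (36·35·34·33·32·31·30·29·28·27·26·25·24·23) / 14! = 330954702783344640000 / 87178291200 = 3796297200.

3796297200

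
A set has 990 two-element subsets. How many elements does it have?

n(n−1)/2 = 990 ⇒ n(n−1) = 1980. Since 45·44 = 1980, n = 45.

45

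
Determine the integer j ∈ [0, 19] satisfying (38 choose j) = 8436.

3

C(38,j) increases on 0 ≤ j ≤ 19. C(38,2) = 703 and C(38,3) = 8436, so j = 3.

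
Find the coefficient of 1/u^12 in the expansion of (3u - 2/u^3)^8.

General term: C(8,j)·(3u)^j·(-2/u^3)^(8-j), with u-exponent 1j − 3(8−j) = 4j − 24.
Set 4j − 24 = -12: j = 3.
C(8,3) = 56; 3^3 = 27; (-2)^5 = -32.
Coefficient = 56 · 27 · (-32) = -48384.

-48384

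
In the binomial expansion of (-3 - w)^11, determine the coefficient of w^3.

-1082565

The general term is C(11,j)·(-3)^j·(-w)^(11-j); the w^3 term has j = 8.
C(11,8) = 165.
Coefficient = C(11,8) · (-3)^8 · (-1)^3 = 165 · 6561 · (-1) = -1082565.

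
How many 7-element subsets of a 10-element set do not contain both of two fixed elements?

All 7-subsets: C(10,7) = 120. Those containing both fixed elements: C(8,5) = 56.
120 − 56 = 64.

64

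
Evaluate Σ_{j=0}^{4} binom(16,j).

1 + 16 + 120 + 560 + 1820 = 2517.

2517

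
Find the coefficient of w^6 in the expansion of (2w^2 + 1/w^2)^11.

General term: C(11,j)·(2w^2)^j·(1/w^2)^(11-j), with w-exponent 2j − 2(11−j) = 4j − 22.
Set 4j − 22 = 6: j = 7.
C(11,7) = 330; 2^7 = 128; 1^4 = 1.
Coefficient = 330 · 128 · 1 = 42240.

42240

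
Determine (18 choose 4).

3060

C(18,4) = (18·17·16·15) / 4! = 73440 / 24 = 3060.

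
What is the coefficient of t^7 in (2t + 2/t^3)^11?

General term: C(11,j)·(2t)^j·(2/t^3)^(11-j), with t-exponent 1j − 3(11−j) = 4j − 33.
Set 4j − 33 = 7: j = 10.
C(11,10) = 11; 2^10 = 1024; 2^1 = 2.
Coefficient = 11 · 1024 · 2 = 22528.

22528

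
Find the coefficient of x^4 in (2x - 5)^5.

-400

The general term is C(5,j)·(2x)^j·(-5)^(5-j); the x^4 term has j = 4.
C(5,4) = 5.
Coefficient = C(5,4) · 2^4 · (-5)^1 = 5 · 16 · (-5) = -400.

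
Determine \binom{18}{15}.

C(18,15) = C(18,3) by symmetry.
C(18,3) = (18·17·16) / 3! = 4896 / 6 = 816.

816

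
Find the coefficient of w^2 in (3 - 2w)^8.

81648

The general term is C(8,j)·(3)^j·(-2w)^(8-j); the w^2 term has j = 6.
C(8,6) = 28.
Coefficient = C(8,6) · 3^6 · (-2)^2 = 28 · 729 · 4 = 81648.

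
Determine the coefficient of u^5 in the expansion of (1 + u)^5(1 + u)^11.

4368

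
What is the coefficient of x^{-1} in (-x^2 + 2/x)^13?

General term: C(13,j)·(-x^2)^j·(2/x)^(13-j), with x-exponent 2j − 1(13−j) = 3j − 13.
Set 3j − 13 = -1: j = 4.
C(13,4) = 715; (-1)^4 = 1; 2^9 = 512.
Coefficient = 715 · 1 · 512 = 366080.

366080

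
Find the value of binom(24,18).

134596

C(24,18) = C(24,6) by symmetry.
C(24,6) = (24·23·22·21·20·19) / 6! = 96909120 / 720 = 134596.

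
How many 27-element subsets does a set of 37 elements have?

348330136

C(37,27) = C(37,10) by symmetry.
C(37,10) = (37·36·35·34·33·32·31·30·29·28) / 10! = 1264020397516800 / 3628800 = 348330136.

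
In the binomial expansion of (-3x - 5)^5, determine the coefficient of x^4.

-2025

The general term is C(5,j)·(-3x)^j·(-5)^(5-j); the x^4 term has j = 4.
C(5,4) = 5.
Coefficient = C(5,4) · (-3)^4 · (-5)^1 = 5 · 81 · (-5) = -2025.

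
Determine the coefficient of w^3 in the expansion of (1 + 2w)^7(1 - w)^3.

Coefficient of w^3 = Σ_{j} C(7,j)·2^j·C(3,3-j)·(-1)^(3-j) for j from 0 to 3.
= (-1) + 42 + (-252) + 280 = 69.

69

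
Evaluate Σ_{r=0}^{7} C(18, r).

1 + 18 + 153 + 816 + 3060 + 8568 + 18564 + 31824 = 63004.

63004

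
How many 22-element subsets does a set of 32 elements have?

64512240

C(32,22) = C(32,10) by symmetry.
C(32,10) = (32·31·30·29·28·27·26·25·24·23) / 10! = 234102016512000 / 3628800 = 64512240.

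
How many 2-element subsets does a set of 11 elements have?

55

C(11,2) = (11·10) / 2! = 110 / 2 = 55.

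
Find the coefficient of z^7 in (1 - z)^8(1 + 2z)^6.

Coefficient of z^7 = Σ_{j} C(8,j)·(-1)^j·C(6,7-j)·2^(7-j) for j from 1 to 7.
= (-512) + 5376 + (-13440) + 11200 + (-3360) + 336 + (-8) = -408.

-408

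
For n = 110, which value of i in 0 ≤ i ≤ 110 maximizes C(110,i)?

C(110,i) is maximized at i = 110/2 = 55.

55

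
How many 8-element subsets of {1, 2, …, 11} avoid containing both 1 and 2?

81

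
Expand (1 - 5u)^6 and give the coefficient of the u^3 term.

-2500

The general term is C(6,j)·(1)^j·(-5u)^(6-j); the u^3 term has j = 3.
C(6,3) = 20.
Coefficient = C(6,3) · (-5)^3 = 20 · (-125) = -2500.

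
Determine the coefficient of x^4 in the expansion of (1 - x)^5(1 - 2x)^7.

2945

Coefficient of x^4 = Σ_{j} C(5,j)·(-1)^j·C(7,4-j)·(-2)^(4-j) for j from 0 to 4.
= 560 + 1400 + 840 + 140 + 5 = 2945.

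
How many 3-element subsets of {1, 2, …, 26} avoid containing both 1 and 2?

2576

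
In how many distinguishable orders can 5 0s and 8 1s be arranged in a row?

1287

Choose positions for the 0s: C(13,5) = 1287.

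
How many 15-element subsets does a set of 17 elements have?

136

C(17,15) = C(17,2) by symmetry.
C(17,2) = (17·16) / 2! = 272 / 2 = 136.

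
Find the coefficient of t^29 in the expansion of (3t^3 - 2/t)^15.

3868890480

General term: C(15,j)·(3t^3)^j·(-2/t)^(15-j), with t-exponent 3j − 1(15−j) = 4j − 15.
Set 4j − 15 = 29: j = 11.
C(15,11) = 1365; 3^11 = 177147; (-2)^4 = 16.
Coefficient = 1365 · 177147 · 16 = 3868890480.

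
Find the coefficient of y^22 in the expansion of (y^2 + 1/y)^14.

General term: C(14,j)·(y^2)^j·(1/y)^(14-j), with y-exponent 2j − 1(14−j) = 3j − 14.
Set 3j − 14 = 22: j = 12.
C(14,12) = 91; 1^12 = 1; 1^2 = 1.
Coefficient = 91 · 1 · 1 = 91.

91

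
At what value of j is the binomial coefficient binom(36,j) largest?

18

C(36,j) is maximized at j = 36/2 = 18.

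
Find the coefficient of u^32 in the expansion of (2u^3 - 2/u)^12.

General term: C(12,j)·(2u^3)^j·(-2/u)^(12-j), with u-exponent 3j − 1(12−j) = 4j − 12.
Set 4j − 12 = 32: j = 11.
C(12,11) = 12; 2^11 = 2048; (-2)^1 = -2.
Coefficient = 12 · 2048 · (-2) = -49152.

-49152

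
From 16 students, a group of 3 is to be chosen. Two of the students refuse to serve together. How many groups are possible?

546

All 3-subsets: C(16,3) = 560. Those containing both fixed elements: C(14,1) = 14.
560 − 14 = 546.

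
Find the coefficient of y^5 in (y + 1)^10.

252

The general term is C(10,j)·(y)^j·(1)^(10-j); the y^5 term has j = 5.
C(10,5) = 252.
Coefficient = C(10,5) = 252.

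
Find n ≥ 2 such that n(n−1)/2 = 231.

n(n−1)/2 = 231 ⇒ n(n−1) = 462. Since 22·21 = 462, n = 22.

22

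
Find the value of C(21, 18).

1330

C(21,18) = C(21,3) by symmetry.
C(21,3) = (21·20·19) / 3! = 7980 / 6 = 1330.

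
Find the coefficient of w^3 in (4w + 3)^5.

5760

The general term is C(5,j)·(4w)^j·(3)^(5-j); the w^3 term has j = 3.
C(5,3) = 10.
Coefficient = C(5,3) · 4^3 · 3^2 = 10 · 64 · 9 = 5760.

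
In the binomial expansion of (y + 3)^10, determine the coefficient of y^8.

405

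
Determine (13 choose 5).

C(13,5) = (13·12·11·10·9) / 5! = 154440 / 120 = 1287.

1287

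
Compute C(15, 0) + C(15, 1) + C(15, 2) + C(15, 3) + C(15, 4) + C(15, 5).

1 + 15 + 105 + 455 + 1365 + 3003 = 4944.

4944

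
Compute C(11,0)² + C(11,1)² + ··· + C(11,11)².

Σ C(11,j)² is the coefficient of x^11 in (1+x)^11(1+x)^11 = (1+x)^22, i.e. C(22,11) = 705432.

705432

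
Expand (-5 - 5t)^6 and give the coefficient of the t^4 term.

234375

The general term is C(6,j)·(-5)^j·(-5t)^(6-j); the t^4 term has j = 2.
C(6,2) = 15.
Coefficient = C(6,2) · (-5)^2 · (-5)^4 = 15 · 25 · 625 = 234375.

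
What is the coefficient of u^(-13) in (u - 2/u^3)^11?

29568

General term: C(11,j)·(u)^j·(-2/u^3)^(11-j), with u-exponent 1j − 3(11−j) = 4j − 33.
Set 4j − 33 = -13: j = 5.
C(11,5) = 462; 1^5 = 1; (-2)^6 = 64.
Coefficient = 462 · 1 · 64 = 29568.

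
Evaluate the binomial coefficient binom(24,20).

C(24,20) = C(24,4) by symmetry.
C(24,4) = (24·23·22·21) / 4! = 255024 / 24 = 10626.

10626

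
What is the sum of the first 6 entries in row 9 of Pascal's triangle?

1 + 9 + 36 + 84 + 126 + 126 = 382.

382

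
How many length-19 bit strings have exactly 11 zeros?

Choose the 11 positions: C(19,11) = 75582.

75582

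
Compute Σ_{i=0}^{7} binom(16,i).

1 + 16 + 120 + 560 + 1820 + 4368 + 8008 + 11440 = 26333.

26333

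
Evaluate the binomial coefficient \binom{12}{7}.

792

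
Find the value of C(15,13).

C(15,13) = C(15,2) by symmetry.
C(15,2) = (15·14) / 2! = 210 / 2 = 105.

105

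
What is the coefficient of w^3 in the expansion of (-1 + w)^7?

35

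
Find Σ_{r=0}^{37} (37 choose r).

Setting x = 1 in (1+x)^37 gives Σ C(37,r) = 2^37 = 137438953472.

137438953472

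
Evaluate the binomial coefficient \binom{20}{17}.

1140

C(20,17) = C(20,3) by symmetry.
C(20,3) = (20·19·18) / 3! = 6840 / 6 = 1140.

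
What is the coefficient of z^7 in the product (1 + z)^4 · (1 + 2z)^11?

271656

Coefficient of z^7 = Σ_{j} C(4,j)·1^j·C(11,7-j)·2^(7-j) for j from 0 to 4.
= 42240 + 118272 + 88704 + 21120 + 1320 = 271656.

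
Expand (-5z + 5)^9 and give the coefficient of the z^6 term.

164062500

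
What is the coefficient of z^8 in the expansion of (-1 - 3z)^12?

The general term is C(12,j)·(-1)^j·(-3z)^(12-j); the z^8 term has j = 4.
C(12,4) = 495.
Coefficient = C(12,4) · (-3)^8 = 495 · 6561 = 3247695.

3247695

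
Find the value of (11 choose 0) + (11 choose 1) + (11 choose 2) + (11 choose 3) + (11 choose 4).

562

1 + 11 + 55 + 165 + 330 = 562.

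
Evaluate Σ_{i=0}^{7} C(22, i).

1 + 22 + 231 + 1540 + 7315 + 26334 + 74613 + 170544 = 280600.

280600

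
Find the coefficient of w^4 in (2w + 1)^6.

The general term is C(6,j)·(2w)^j·(1)^(6-j); the w^4 term has j = 4.
C(6,4) = 15.
Coefficient = C(6,4) · 2^4 = 15 · 16 = 240.

240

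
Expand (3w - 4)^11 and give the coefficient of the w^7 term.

184757760

The general term is C(11,j)·(3w)^j·(-4)^(11-j); the w^7 term has j = 7.
C(11,7) = 330.
Coefficient = C(11,7) · 3^7 · (-4)^4 = 330 · 2187 · 256 = 184757760.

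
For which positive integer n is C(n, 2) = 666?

37

n(n−1)/2 = 666 ⇒ n(n−1) = 1332. Since 37·36 = 1332, n = 37.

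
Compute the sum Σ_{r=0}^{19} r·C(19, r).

4980736

Since r·C(19,r) = 19·C(18,r−1), the sum is 19·2^18 = 19·262144 = 4980736.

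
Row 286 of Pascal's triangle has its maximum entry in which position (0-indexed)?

143

C(286,m) is maximized at m = 286/2 = 143.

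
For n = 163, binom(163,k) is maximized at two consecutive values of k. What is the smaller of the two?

For odd n = 163, C(163,k) peaks at k = (n−1)/2 and (n+1)/2; the smaller is 81.

81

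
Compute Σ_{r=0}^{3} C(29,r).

1 + 29 + 406 + 3654 = 4090.

4090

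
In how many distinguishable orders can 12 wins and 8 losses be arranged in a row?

125970

Choose positions for the wins: C(20,12) = 125970.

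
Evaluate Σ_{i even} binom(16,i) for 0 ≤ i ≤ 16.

32768

Half of (1+1)^16 + (1−1)^16 gives the even-index sum: 2^15 = 32768.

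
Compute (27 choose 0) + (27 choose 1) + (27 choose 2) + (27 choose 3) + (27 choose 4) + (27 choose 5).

1 + 27 + 351 + 2925 + 17550 + 80730 = 101584.

101584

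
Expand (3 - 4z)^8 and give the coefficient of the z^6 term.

The general term is C(8,j)·(3)^j·(-4z)^(8-j); the z^6 term has j = 2.
C(8,2) = 28.
Coefficient = C(8,2) · 3^2 · (-4)^6 = 28 · 9 · 4096 = 1032192.

1032192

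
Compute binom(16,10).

8008

C(16,10) = C(16,6) by symmetry.
C(16,6) = (16·15·14·13·12·11) / 6! = 5765760 / 720 = 8008.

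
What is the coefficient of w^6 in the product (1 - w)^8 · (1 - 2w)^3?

1652

Coefficient of w^6 = Σ_{j} C(8,j)·(-1)^j·C(3,6-j)·(-2)^(6-j) for j from 3 to 6.
= 448 + 840 + 336 + 28 = 1652.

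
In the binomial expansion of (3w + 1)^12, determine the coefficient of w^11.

The general term is C(12,j)·(3w)^j·(1)^(12-j); the w^11 term has j = 11.
C(12,11) = 12.
Coefficient = C(12,11) · 3^11 = 12 · 177147 = 2125764.

2125764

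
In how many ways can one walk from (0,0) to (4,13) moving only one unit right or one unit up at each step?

2380

Each path is a sequence of 17 steps with 4 rights: C(17,4) = 2380.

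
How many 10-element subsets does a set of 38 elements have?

472733756

C(38,10) = (38·37·36·35·34·33·32·31·30·29) / 10! = 1715456253772800 / 3628800 = 472733756.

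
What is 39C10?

635745396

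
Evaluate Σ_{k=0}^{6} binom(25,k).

245506

1 + 25 + 300 + 2300 + 12650 + 53130 + 177100 = 245506.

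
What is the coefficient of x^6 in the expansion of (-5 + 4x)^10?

537600000

The general term is C(10,j)·(-5)^j·(4x)^(10-j); the x^6 term has j = 4.
C(10,4) = 210.
Coefficient = C(10,4) · (-5)^4 · 4^6 = 210 · 625 · 4096 = 537600000.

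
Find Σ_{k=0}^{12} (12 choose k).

The entries of row 12 sum to 2^12 = 4096.

4096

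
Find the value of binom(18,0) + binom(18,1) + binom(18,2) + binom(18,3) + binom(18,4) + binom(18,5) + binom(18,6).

1 + 18 + 153 + 816 + 3060 + 8568 + 18564 = 31180.

31180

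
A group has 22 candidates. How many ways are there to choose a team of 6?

74613

This is C(22,6) = 74613.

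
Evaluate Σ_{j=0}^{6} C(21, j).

1 + 21 + 210 + 1330 + 5985 + 20349 + 54264 = 82160.

82160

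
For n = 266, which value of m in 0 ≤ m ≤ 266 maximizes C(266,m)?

C(266,m) is maximized at m = 266/2 = 133.

133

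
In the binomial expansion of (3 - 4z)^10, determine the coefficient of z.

-787320

The general term is C(10,j)·(3)^j·(-4z)^(10-j); the z^1 term has j = 9.
C(10,9) = 10.
Coefficient = C(10,9) · 3^9 · (-4)^1 = 10 · 19683 · (-4) = -787320.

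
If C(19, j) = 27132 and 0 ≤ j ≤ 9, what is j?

6

C(19,j) increases on 0 ≤ j ≤ 9. C(19,5) = 11628 and C(19,6) = 27132, so j = 6.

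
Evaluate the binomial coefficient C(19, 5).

11628

C(19,5) = (19·18·17·16·15) / 5! = 1395360 / 120 = 11628.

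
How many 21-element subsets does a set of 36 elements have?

5567902560

C(36,21) = C(36,15) by symmetry.
C(36,15) = (36·35·34·33·32·31·30·29·28·27·26·25·24·23·22) / 15! = 7281003461233582080000 / 1307674368000 = 5567902560.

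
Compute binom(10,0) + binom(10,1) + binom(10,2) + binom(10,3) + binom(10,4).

386

1 + 10 + 45 + 120 + 210 = 386.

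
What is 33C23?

C(33,23) = C(33,10) by symmetry.
C(33,10) = (33·32·31·30·29·28·27·26·25·24) / 10! = 335885501952000 / 3628800 = 92561040.

92561040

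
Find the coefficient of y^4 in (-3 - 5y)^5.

The general term is C(5,j)·(-3)^j·(-5y)^(5-j); the y^4 term has j = 1.
C(5,1) = 5.
Coefficient = C(5,1) · (-3)^1 · (-5)^4 = 5 · (-3) · 625 = -9375.

-9375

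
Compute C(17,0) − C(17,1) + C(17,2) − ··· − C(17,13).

The partial alternating sum Σ_{k=0}^{13} (−1)^k C(17,k) = (−1)^13 C(16,13) = -560.

-560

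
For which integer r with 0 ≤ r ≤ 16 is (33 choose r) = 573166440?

13

C(33,r) increases on 0 ≤ r ≤ 16. C(33,12) = 354817320 and C(33,13) = 573166440, so r = 13.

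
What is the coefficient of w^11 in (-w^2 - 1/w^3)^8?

8

General term: C(8,j)·(-w^2)^j·(-1/w^3)^(8-j), with w-exponent 2j − 3(8−j) = 5j − 24.
Set 5j − 24 = 11: j = 7.
C(8,7) = 8; (-1)^7 = -1; (-1)^1 = -1.
Coefficient = 8 · (-1) · (-1) = 8.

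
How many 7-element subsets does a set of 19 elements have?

50388

C(19,7) = (19·18·17·16·15·14·13) / 7! = 253955520 / 5040 = 50388.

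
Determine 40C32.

C(40,32) = C(40,8) by symmetry.
C(40,8) = (40·39·38·37·36·35·34·33) / 8! = 3100796899200 / 40320 = 76904685.

76904685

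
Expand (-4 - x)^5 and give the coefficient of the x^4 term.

-20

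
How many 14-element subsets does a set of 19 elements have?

11628

C(19,14) = C(19,5) by symmetry.
C(19,5) = (19·18·17·16·15) / 5! = 1395360 / 120 = 11628.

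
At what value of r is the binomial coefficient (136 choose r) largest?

C(136,r) is maximized at r = 136/2 = 68.

68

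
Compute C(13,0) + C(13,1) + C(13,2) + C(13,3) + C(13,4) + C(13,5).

2380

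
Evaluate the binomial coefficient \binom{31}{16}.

C(31,16) = C(31,15) by symmetry.
C(31,15) = (31·30·29·28·27·26·25·24·23·22·21·20·19·18·17) / 15! = 393008709555221760000 / 1307674368000 = 300540195.

300540195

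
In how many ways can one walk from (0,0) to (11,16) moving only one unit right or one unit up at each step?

13037895

Each path is a sequence of 27 steps with 11 rights: C(27,11) = 13037895.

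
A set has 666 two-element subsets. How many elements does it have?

n(n−1)/2 = 666 ⇒ n(n−1) = 1332. Since 37·36 = 1332, n = 37.

37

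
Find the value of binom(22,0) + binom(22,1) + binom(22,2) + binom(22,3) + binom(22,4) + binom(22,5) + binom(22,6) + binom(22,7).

280600

1 + 22 + 231 + 1540 + 7315 + 26334 + 74613 + 170544 = 280600.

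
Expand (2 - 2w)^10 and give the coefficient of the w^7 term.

-122880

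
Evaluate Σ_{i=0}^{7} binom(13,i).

5812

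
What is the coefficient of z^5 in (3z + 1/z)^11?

1082565

General term: C(11,j)·(3z)^j·(1/z)^(11-j), with z-exponent 1j − 1(11−j) = 2j − 11.
Set 2j − 11 = 5: j = 8.
C(11,8) = 165; 3^8 = 6561; 1^3 = 1.
Coefficient = 165 · 6561 · 1 = 1082565.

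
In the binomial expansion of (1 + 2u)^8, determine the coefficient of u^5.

1792

The general term is C(8,j)·(1)^j·(2u)^(8-j); the u^5 term has j = 3.
C(8,3) = 56.
Coefficient = C(8,3) · 2^5 = 56 · 32 = 1792.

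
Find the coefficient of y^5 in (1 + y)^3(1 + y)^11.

Coefficient of y^5 = Σ_{j} C(3,j)·C(11,5-j) for j from 0 to 3.
= 462 + 990 + 495 + 55 = 2002.

2002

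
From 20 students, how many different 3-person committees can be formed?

1140

This is C(20,3) = 1140.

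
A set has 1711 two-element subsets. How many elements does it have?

59

n(n−1)/2 = 1711 ⇒ n(n−1) = 3422. Since 59·58 = 3422, n = 59.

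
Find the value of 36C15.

5567902560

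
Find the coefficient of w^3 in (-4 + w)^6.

-1280

The general term is C(6,j)·(-4)^j·(w)^(6-j); the w^3 term has j = 3.
C(6,3) = 20.
Coefficient = C(6,3) · (-4)^3 = 20 · (-64) = -1280.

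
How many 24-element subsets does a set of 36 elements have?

1251677700

C(36,24) = C(36,12) by symmetry.
C(36,12) = (36·35·34·33·32·31·30·29·28·27·26·25) / 12! = 599555620984320000 / 479001600 = 1251677700.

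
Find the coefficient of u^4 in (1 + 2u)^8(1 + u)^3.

2816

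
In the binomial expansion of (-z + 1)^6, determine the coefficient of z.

-6

The general term is C(6,j)·(-z)^j·(1)^(6-j); the z^1 term has j = 1.
C(6,1) = 6.
Coefficient = C(6,1) · (-1)^1 = 6 · (-1) = -6.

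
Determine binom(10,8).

C(10,8) = C(10,2) by symmetry.
C(10,2) = (10·9) / 2! = 90 / 2 = 45.

45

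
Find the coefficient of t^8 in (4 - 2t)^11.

The general term is C(11,j)·(4)^j·(-2t)^(11-j); the t^8 term has j = 3.
C(11,3) = 165.
Coefficient = C(11,3) · 4^3 · (-2)^8 = 165 · 64 · 256 = 2703360.

2703360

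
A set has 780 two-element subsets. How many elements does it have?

n(n−1)/2 = 780 ⇒ n(n−1) = 1560. Since 40·39 = 1560, n = 40.

40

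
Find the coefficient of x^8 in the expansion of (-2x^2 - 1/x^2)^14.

General term: C(14,j)·(-2x^2)^j·(-1/x^2)^(14-j), with x-exponent 2j − 2(14−j) = 4j − 28.
Set 4j − 28 = 8: j = 9.
C(14,9) = 2002; (-2)^9 = -512; (-1)^5 = -1.
Coefficient = 2002 · (-512) · (-1) = 1025024.

1025024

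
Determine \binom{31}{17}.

265182525

C(31,17) = C(31,14) by symmetry.
C(31,14) = (31·30·29·28·27·26·25·24·23·22·21·20·19·18) / 14! = 23118159385601280000 / 87178291200 = 265182525.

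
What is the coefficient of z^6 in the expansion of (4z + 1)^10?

860160

The general term is C(10,j)·(4z)^j·(1)^(10-j); the z^6 term has j = 6.
C(10,6) = 210.
Coefficient = C(10,6) · 4^6 = 210 · 4096 = 860160.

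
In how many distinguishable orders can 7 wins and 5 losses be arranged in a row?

792

Choose positions for the wins: C(12,7) = 792.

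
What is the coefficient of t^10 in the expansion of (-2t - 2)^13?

The general term is C(13,j)·(-2t)^j·(-2)^(13-j); the t^10 term has j = 10.
C(13,10) = 286.
Coefficient = C(13,10) · (-2)^10 · (-2)^3 = 286 · 1024 · (-8) = -2342912.

-2342912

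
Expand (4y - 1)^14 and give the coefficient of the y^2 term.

1456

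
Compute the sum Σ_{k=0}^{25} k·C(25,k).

419430400

Differentiating (1+x)^25 and setting x=1: Σ k·C(25,k) = 25·2^24 = 419430400.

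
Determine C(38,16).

C(38,16) = (38·37·36·35·34·33·32·31·30·29·28·27·26·25·24·23) / 16! = 465322312113382563840000 / 20922789888000 = 22239974430.

22239974430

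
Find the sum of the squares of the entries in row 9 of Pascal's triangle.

48620

By Vandermonde's identity, Σ C(9,r)² = C(18,9) = 48620.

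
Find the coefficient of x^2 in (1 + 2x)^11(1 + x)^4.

314

Coefficient of x^2 = Σ_{j} C(11,j)·2^j·C(4,2-j)·1^(2-j) for j from 0 to 2.
= 6 + 88 + 220 = 314.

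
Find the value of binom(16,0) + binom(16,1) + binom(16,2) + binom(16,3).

697

1 + 16 + 120 + 560 = 697.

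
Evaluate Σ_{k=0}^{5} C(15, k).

1 + 15 + 105 + 455 + 1365 + 3003 = 4944.

4944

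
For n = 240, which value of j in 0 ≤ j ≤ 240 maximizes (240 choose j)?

120

C(240,j) is maximized at j = 240/2 = 120.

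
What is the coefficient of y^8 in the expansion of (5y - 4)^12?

49500000000

The general term is C(12,j)·(5y)^j·(-4)^(12-j); the y^8 term has j = 8.
C(12,8) = 495.
Coefficient = C(12,8) · 5^8 · (-4)^4 = 495 · 390625 · 256 = 49500000000.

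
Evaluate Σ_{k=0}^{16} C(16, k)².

Σ C(16,k)² is the coefficient of x^16 in (1+x)^16(1+x)^16 = (1+x)^32, i.e. C(32,16) = 601080390.

601080390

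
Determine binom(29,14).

77558760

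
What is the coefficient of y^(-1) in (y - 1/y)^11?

General term: C(11,j)·(y)^j·(-1/y)^(11-j), with y-exponent 1j − 1(11−j) = 2j − 11.
Set 2j − 11 = -1: j = 5.
C(11,5) = 462; 1^5 = 1; (-1)^6 = 1.
Coefficient = 462 · 1 · 1 = 462.

462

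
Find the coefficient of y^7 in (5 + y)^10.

The general term is C(10,j)·(5)^j·(y)^(10-j); the y^7 term has j = 3.
C(10,3) = 120.
Coefficient = C(10,3) · 5^3 = 120 · 125 = 15000.

15000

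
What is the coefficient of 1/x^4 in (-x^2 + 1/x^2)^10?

210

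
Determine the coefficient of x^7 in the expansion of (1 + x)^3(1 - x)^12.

Coefficient of x^7 = Σ_{j} C(3,j)·1^j·C(12,7-j)·(-1)^(7-j) for j from 0 to 3.
= (-792) + 2772 + (-2376) + 495 = 99.

99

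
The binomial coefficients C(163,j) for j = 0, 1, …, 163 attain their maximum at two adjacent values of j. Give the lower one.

For odd n = 163, C(163,j) peaks at j = (n−1)/2 and (n+1)/2; the lower is 81.

81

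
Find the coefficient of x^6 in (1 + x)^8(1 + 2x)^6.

22180

Coefficient of x^6 = Σ_{j} C(8,j)·1^j·C(6,6-j)·2^(6-j) for j from 0 to 6.
= 64 + 1536 + 6720 + 8960 + 4200 + 672 + 28 = 22180.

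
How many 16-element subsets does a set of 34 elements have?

2203961430

C(34,16) = (34·33·32·31·30·29·28·27·26·25·24·23·22·21·20·19) / 16! = 46113021921146019840000 / 20922789888000 = 2203961430.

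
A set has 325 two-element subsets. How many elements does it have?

26

n(n−1)/2 = 325 ⇒ n(n−1) = 650. Since 26·25 = 650, n = 26.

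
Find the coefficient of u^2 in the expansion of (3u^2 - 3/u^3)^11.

General term: C(11,j)·(3u^2)^j·(-3/u^3)^(11-j), with u-exponent 2j − 3(11−j) = 5j − 33.
Set 5j − 33 = 2: j = 7.
C(11,7) = 330; 3^7 = 2187; (-3)^4 = 81.
Coefficient = 330 · 2187 · 81 = 58458510.

58458510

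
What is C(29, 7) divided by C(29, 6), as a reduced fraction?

C(n,k+1)/C(n,k) = (n−k)/(k+1) = (29−6)/(6+1) = 23/7.

23/7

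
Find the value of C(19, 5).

C(19,5) = (19·18·17·16·15) / 5! = 1395360 / 120 = 11628.

11628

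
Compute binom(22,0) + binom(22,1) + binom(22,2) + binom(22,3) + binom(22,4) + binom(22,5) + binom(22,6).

1 + 22 + 231 + 1540 + 7315 + 26334 + 74613 = 110056.

110056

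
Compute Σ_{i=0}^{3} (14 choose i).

470

1 + 14 + 91 + 364 = 470.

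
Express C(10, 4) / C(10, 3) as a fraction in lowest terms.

7/4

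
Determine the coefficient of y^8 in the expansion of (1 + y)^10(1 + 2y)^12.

9007965

Coefficient of y^8 = Σ_{j} C(10,j)·1^j·C(12,8-j)·2^(8-j) for j from 0 to 8.
= 126720 + 1013760 + 2661120 + 3041280 + 1663200 + 443520 + 55440 + 2880 + 45 = 9007965.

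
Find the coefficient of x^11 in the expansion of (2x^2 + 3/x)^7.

1344

General term: C(7,j)·(2x^2)^j·(3/x)^(7-j), with x-exponent 2j − 1(7−j) = 3j − 7.
Set 3j − 7 = 11: j = 6.
C(7,6) = 7; 2^6 = 64; 3^1 = 3.
Coefficient = 7 · 64 · 3 = 1344.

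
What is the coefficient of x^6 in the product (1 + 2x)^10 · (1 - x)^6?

-1163

Coefficient of x^6 = Σ_{j} C(10,j)·2^j·C(6,6-j)·(-1)^(6-j) for j from 0 to 6.
= 1 + (-120) + 2700 + (-19200) + 50400 + (-48384) + 13440 = -1163.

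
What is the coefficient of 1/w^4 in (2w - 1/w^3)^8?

-1792

General term: C(8,j)·(2w)^j·(-1/w^3)^(8-j), with w-exponent 1j − 3(8−j) = 4j − 24.
Set 4j − 24 = -4: j = 5.
C(8,5) = 56; 2^5 = 32; (-1)^3 = -1.
Coefficient = 56 · 32 · (-1) = -1792.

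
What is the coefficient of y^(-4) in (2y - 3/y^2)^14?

560431872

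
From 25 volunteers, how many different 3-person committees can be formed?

2300

This is C(25,3) = 2300.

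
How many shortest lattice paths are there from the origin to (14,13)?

20058300

Each path is a sequence of 27 steps with 14 rights: C(27,14) = 20058300.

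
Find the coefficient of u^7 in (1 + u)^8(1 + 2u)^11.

Coefficient of u^7 = Σ_{j} C(8,j)·1^j·C(11,7-j)·2^(7-j) for j from 0 to 7.
= 42240 + 236544 + 413952 + 295680 + 92400 + 12320 + 616 + 8 = 1093760.

1093760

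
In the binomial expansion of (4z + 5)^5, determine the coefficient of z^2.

20000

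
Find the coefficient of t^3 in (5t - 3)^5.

11250

The general term is C(5,j)·(5t)^j·(-3)^(5-j); the t^3 term has j = 3.
C(5,3) = 10.
Coefficient = C(5,3) · 5^3 · (-3)^2 = 10 · 125 · 9 = 11250.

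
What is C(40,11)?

2311801440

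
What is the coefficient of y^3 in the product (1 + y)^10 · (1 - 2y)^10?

Coefficient of y^3 = Σ_{j} C(10,j)·1^j·C(10,3-j)·(-2)^(3-j) for j from 0 to 3.
= (-960) + 1800 + (-900) + 120 = 60.

60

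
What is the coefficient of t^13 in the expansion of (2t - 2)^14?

-229376

The general term is C(14,j)·(2t)^j·(-2)^(14-j); the t^13 term has j = 13.
C(14,13) = 14.
Coefficient = C(14,13) · 2^13 · (-2)^1 = 14 · 8192 · (-2) = -229376.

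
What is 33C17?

1166803110

C(33,17) = C(33,16) by symmetry.
C(33,16) = (33·32·31·30·29·28·27·26·25·24·23·22·21·20·19·18) / 16! = 24412776311194951680000 / 20922789888000 = 1166803110.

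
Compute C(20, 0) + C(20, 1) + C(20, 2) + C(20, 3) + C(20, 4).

6196

1 + 20 + 190 + 1140 + 4845 = 6196.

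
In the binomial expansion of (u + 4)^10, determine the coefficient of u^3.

1966080

The general term is C(10,j)·(u)^j·(4)^(10-j); the u^3 term has j = 3.
C(10,3) = 120.
Coefficient = C(10,3) · 4^7 = 120 · 16384 = 1966080.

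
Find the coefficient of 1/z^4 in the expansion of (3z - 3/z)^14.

-9575503938

General term: C(14,j)·(3z)^j·(-3/z)^(14-j), with z-exponent 1j − 1(14−j) = 2j − 14.
Set 2j − 14 = -4: j = 5.
C(14,5) = 2002; 3^5 = 243; (-3)^9 = -19683.
Coefficient = 2002 · 243 · (-19683) = -9575503938.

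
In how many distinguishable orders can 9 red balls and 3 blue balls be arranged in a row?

Choose positions for the red balls: C(12,9) = 220.

220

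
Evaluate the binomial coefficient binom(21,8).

C(21,8) = (21·20·19·18·17·16·15·14) / 8! = 8204716800 / 40320 = 203490.

203490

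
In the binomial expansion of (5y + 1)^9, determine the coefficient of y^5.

The general term is C(9,j)·(5y)^j·(1)^(9-j); the y^5 term has j = 5.
C(9,5) = 126.
Coefficient = C(9,5) · 5^5 = 126 · 3125 = 393750.

393750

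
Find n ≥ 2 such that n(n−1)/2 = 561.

34

n(n−1)/2 = 561 ⇒ n(n−1) = 1122. Since 34·33 = 1122, n = 34.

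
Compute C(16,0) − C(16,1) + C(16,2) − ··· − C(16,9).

-5005

The partial alternating sum Σ_{k=0}^{9} (−1)^k C(16,k) = (−1)^9 C(15,9) = -5005.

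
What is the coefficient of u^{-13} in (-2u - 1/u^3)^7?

-84

General term: C(7,j)·(-2u)^j·(-1/u^3)^(7-j), with u-exponent 1j − 3(7−j) = 4j − 21.
Set 4j − 21 = -13: j = 2.
C(7,2) = 21; (-2)^2 = 4; (-1)^5 = -1.
Coefficient = 21 · 4 · (-1) = -84.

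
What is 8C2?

C(8,2) = (8·7) / 2! = 56 / 2 = 28.

28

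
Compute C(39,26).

8122425444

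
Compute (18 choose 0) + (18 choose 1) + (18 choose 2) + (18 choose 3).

1 + 18 + 153 + 816 = 988.

988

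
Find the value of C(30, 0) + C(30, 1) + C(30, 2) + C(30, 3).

1 + 30 + 435 + 4060 = 4526.

4526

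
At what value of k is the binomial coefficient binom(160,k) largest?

C(160,k) is maximized at k = 160/2 = 80.

80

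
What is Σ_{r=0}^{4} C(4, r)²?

70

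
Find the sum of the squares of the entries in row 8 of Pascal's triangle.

12870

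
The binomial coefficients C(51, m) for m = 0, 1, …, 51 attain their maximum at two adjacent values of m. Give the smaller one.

For odd n = 51, C(51,m) peaks at m = (n−1)/2 and (n+1)/2; the smaller is 25.

25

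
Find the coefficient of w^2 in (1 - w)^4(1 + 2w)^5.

6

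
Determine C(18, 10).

C(18,10) = C(18,8) by symmetry.
C(18,8) = (18·17·16·15·14·13·12·11) / 8! = 1764322560 / 40320 = 43758.

43758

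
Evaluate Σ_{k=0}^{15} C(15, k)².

155117520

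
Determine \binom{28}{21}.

1184040

C(28,21) = C(28,7) by symmetry.
C(28,7) = (28·27·26·25·24·23·22) / 7! = 5967561600 / 5040 = 1184040.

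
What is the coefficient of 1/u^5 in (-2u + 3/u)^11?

General term: C(11,j)·(-2u)^j·(3/u)^(11-j), with u-exponent 1j − 1(11−j) = 2j − 11.
Set 2j − 11 = -5: j = 3.
C(11,3) = 165; (-2)^3 = -8; 3^8 = 6561.
Coefficient = 165 · (-8) · 6561 = -8660520.

-8660520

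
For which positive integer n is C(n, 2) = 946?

44

n(n−1)/2 = 946 ⇒ n(n−1) = 1892. Since 44·43 = 1892, n = 44.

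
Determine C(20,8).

C(20,8) = (20·19·18·17·16·15·14·13) / 8! = 5079110400 / 40320 = 125970.

125970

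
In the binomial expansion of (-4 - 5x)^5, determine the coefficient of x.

-6400

The general term is C(5,j)·(-4)^j·(-5x)^(5-j); the x^1 term has j = 4.
C(5,4) = 5.
Coefficient = C(5,4) · (-4)^4 · (-5)^1 = 5 · 256 · (-5) = -6400.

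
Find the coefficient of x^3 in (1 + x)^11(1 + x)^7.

816

(1 + x)^11(1 + x)^7 = (1 + x)^18, so the coefficient of x^3 is C(18,3)·1^3 = 816·1 = 816.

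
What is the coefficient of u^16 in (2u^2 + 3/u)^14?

83026944

General term: C(14,j)·(2u^2)^j·(3/u)^(14-j), with u-exponent 2j − 1(14−j) = 3j − 14.
Set 3j − 14 = 16: j = 10.
C(14,10) = 1001; 2^10 = 1024; 3^4 = 81.
Coefficient = 1001 · 1024 · 81 = 83026944.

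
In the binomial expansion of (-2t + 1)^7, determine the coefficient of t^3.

-280

The general term is C(7,j)·(-2t)^j·(1)^(7-j); the t^3 term has j = 3.
C(7,3) = 35.
Coefficient = C(7,3) · (-2)^3 = 35 · (-8) = -280.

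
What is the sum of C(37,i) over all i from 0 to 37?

Setting x = 1 in (1+x)^37 gives Σ C(37,i) = 2^37 = 137438953472.

137438953472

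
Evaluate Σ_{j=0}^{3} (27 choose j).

3304

1 + 27 + 351 + 2925 = 3304.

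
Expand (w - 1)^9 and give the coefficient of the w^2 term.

-36

The general term is C(9,j)·(w)^j·(-1)^(9-j); the w^2 term has j = 2.
C(9,2) = 36.
Coefficient = C(9,2) · (-1)^7 = 36 · (-1) = -36.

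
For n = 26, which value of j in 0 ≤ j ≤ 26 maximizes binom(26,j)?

13

C(26,j) is maximized at j = 26/2 = 13.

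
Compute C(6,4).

15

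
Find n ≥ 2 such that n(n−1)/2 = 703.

n(n−1)/2 = 703 ⇒ n(n−1) = 1406. Since 38·37 = 1406, n = 38.

38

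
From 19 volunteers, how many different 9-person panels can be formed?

92378

This is C(19,9) = 92378.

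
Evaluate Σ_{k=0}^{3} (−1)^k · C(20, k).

The partial alternating sum Σ_{k=0}^{3} (−1)^k C(20,k) = (−1)^3 C(19,3) = -969.

-969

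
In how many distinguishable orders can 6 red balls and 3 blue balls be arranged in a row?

Choose positions for the red balls: C(9,6) = 84.

84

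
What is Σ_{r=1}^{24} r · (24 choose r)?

201326592

Since r·C(24,r) = 24·C(23,r−1), the sum is 24·2^23 = 24·8388608 = 201326592.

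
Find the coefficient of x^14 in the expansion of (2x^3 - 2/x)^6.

-384

General term: C(6,j)·(2x^3)^j·(-2/x)^(6-j), with x-exponent 3j − 1(6−j) = 4j − 6.
Set 4j − 6 = 14: j = 5.
C(6,5) = 6; 2^5 = 32; (-2)^1 = -2.
Coefficient = 6 · 32 · (-2) = -384.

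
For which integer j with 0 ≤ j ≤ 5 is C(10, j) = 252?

5

C(10,j) increases on 0 ≤ j ≤ 5. C(10,4) = 210 and C(10,5) = 252, so j = 5.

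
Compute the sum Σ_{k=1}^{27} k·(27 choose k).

Since k·C(27,k) = 27·C(26,k−1), the sum is 27·2^26 = 27·67108864 = 1811939328.

1811939328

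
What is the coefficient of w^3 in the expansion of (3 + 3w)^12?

116917020

The general term is C(12,j)·(3)^j·(3w)^(12-j); the w^3 term has j = 9.
C(12,9) = 220.
Coefficient = C(12,9) · 3^9 · 3^3 = 220 · 19683 · 27 = 116917020.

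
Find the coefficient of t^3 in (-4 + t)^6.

The general term is C(6,j)·(-4)^j·(t)^(6-j); the t^3 term has j = 3.
C(6,3) = 20.
Coefficient = C(6,3) · (-4)^3 = 20 · (-64) = -1280.

-1280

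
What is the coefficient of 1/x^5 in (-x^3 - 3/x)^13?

-13817466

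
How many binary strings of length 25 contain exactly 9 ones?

Choose the 9 positions: C(25,9) = 2042975.

2042975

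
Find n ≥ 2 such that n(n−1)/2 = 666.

n(n−1)/2 = 666 ⇒ n(n−1) = 1332. Since 37·36 = 1332, n = 37.

37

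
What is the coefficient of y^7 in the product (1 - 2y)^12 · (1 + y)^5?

11528

Coefficient of y^7 = Σ_{j} C(12,j)·(-2)^j·C(5,7-j)·1^(7-j) for j from 2 to 7.
= 264 + (-8800) + 79200 + (-253440) + 295680 + (-101376) = 11528.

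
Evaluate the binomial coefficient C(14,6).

3003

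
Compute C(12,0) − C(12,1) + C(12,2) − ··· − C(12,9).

-55

The partial alternating sum Σ_{k=0}^{9} (−1)^k C(12,k) = (−1)^9 C(11,9) = -55.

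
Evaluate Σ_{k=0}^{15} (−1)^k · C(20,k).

-3876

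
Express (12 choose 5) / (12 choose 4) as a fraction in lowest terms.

8/5

C(n,k+1)/C(n,k) = (n−k)/(k+1) = (12−4)/(4+1) = 8/5.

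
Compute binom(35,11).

417225900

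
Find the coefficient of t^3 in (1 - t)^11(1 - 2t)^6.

Coefficient of t^3 = Σ_{j} C(11,j)·(-1)^j·C(6,3-j)·(-2)^(3-j) for j from 0 to 3.
= (-160) + (-660) + (-660) + (-165) = -1645.

-1645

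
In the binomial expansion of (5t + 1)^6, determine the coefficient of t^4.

9375

The general term is C(6,j)·(5t)^j·(1)^(6-j); the t^4 term has j = 4.
C(6,4) = 15.
Coefficient = C(6,4) · 5^4 = 15 · 625 = 9375.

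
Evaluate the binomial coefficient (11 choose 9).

C(11,9) = C(11,2) by symmetry.
C(11,2) = (11·10) / 2! = 110 / 2 = 55.

55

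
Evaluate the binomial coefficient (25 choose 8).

1081575

C(25,8) = (25·24·23·22·21·20·19·18) / 8! = 43609104000 / 40320 = 1081575.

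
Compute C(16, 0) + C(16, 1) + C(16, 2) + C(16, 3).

697

1 + 16 + 120 + 560 = 697.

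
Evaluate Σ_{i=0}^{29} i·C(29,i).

Differentiating (1+x)^29 and setting x=1: Σ i·C(29,i) = 29·2^28 = 7784628224.

7784628224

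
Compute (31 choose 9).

20160075

C(31,9) = (31·30·29·28·27·26·25·24·23) / 9! = 7315688016000 / 362880 = 20160075.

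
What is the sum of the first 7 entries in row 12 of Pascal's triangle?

2510

1 + 12 + 66 + 220 + 495 + 792 + 924 = 2510.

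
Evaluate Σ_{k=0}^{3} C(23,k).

1 + 23 + 253 + 1771 = 2048.

2048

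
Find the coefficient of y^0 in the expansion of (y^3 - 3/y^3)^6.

General term: C(6,j)·(y^3)^j·(-3/y^3)^(6-j), with y-exponent 3j − 3(6−j) = 6j − 18.
Set 6j − 18 = 0: j = 3.
C(6,3) = 20; 1^3 = 1; (-3)^3 = -27.
Coefficient = 20 · 1 · (-27) = -540.

-540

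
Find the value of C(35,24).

417225900

C(35,24) = C(35,11) by symmetry.
C(35,11) = (35·34·33·32·31·30·29·28·27·26·25) / 11! = 16654322805120000 / 39916800 = 417225900.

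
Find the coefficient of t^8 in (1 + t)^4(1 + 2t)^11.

453024

Coefficient of t^8 = Σ_{j} C(4,j)·1^j·C(11,8-j)·2^(8-j) for j from 0 to 4.
= 42240 + 168960 + 177408 + 59136 + 5280 = 453024.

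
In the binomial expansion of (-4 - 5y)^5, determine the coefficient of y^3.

-20000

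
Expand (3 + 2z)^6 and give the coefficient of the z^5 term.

The general term is C(6,j)·(3)^j·(2z)^(6-j); the z^5 term has j = 1.
C(6,1) = 6.
Coefficient = C(6,1) · 3^1 · 2^5 = 6 · 3 · 32 = 576.

576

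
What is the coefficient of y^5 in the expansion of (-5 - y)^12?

61875000

The general term is C(12,j)·(-5)^j·(-y)^(12-j); the y^5 term has j = 7.
C(12,7) = 792.
Coefficient = C(12,7) · (-5)^7 · (-1)^5 = 792 · (-78125) · (-1) = 61875000.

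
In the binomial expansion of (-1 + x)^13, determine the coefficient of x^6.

-1716

The general term is C(13,j)·(-1)^j·(x)^(13-j); the x^6 term has j = 7.
C(13,7) = 1716.
Coefficient = C(13,7) · (-1)^7 = 1716 · (-1) = -1716.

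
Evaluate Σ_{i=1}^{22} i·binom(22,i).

46137344

Since i·C(22,i) = 22·C(21,i−1), the sum is 22·2^21 = 22·2097152 = 46137344.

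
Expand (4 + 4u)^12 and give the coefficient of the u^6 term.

The general term is C(12,j)·(4)^j·(4u)^(12-j); the u^6 term has j = 6.
C(12,6) = 924.
Coefficient = C(12,6) · 4^6 · 4^6 = 924 · 4096 · 4096 = 15502147584.

15502147584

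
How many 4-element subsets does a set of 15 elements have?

C(15,4) = (15·14·13·12) / 4! = 32760 / 24 = 1365.

1365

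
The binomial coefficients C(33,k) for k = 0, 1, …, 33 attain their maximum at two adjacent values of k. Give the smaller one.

For odd n = 33, C(33,k) peaks at k = (n−1)/2 and (n+1)/2; the smaller is 16.

16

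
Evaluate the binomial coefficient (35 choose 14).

2319959400

C(35,14) = (35·34·33·32·31·30·29·28·27·26·25·24·23·22) / 14! = 202250096145377280000 / 87178291200 = 2319959400.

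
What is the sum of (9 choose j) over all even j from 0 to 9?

Half of (1+1)^9 + (1−1)^9 gives the even-index sum: 2^8 = 256.

256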